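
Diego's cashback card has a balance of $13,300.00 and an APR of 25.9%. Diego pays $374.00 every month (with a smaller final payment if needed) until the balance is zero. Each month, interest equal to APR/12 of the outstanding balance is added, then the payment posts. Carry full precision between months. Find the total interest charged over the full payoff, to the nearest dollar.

Monthly rate r = 25.9%/12 = 2.15833% = 0.0215833.
Payoff takes n = ⌈−ln(1 − rB₀/P)/ln(1+r)⌉ = ⌈68.326⌉ = 69 payments; the last is $122.89.
Total paid = 68·$374.00 + $122.89 = $25,554.89.
Total interest = total paid − principal = $25,554.89 − $13,300.00 = $12,254.89.

$12,255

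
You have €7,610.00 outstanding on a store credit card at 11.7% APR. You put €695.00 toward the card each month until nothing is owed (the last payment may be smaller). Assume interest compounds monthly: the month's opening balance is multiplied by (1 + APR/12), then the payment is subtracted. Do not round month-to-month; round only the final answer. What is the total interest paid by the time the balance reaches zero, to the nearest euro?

Monthly rate r = 11.7%/12 = 0.975% = 0.00975.
Payoff takes n = ⌈−ln(1 − rB₀/P)/ln(1+r)⌉ = ⌈11.636⌉ = 12 payments; the last is €442.61.
Total paid = 11·€695.00 + €442.61 = €8,087.61.
Total interest = total paid − principal = €8,087.61 − €7,610.00 = €477.61.

€478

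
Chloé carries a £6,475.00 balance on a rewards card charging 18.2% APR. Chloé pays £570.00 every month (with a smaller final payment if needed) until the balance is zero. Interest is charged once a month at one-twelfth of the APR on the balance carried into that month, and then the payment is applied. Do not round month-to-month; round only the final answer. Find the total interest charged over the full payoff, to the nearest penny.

£686.27

Monthly rate r = 18.2%/12 = 1.51667% = 0.0151667.
Payoff takes n = ⌈−ln(1 − rB₀/P)/ln(1+r)⌉ = ⌈12.562⌉ = 13 payments; the last is £321.27.
Total paid = 12·£570.00 + £321.27 = £7,161.27.
Total interest = total paid − principal = £7,161.27 − £6,475.00 = £686.27.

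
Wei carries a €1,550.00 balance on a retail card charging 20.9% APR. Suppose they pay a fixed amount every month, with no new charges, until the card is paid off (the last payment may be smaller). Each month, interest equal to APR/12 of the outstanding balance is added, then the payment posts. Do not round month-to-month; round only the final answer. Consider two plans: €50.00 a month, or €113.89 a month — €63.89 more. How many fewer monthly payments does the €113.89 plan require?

Monthly rate r = 20.9%/12 = 1.74167% = 0.0174167.
At €50.00/mo: n = ⌈−ln(1 − rB₀/P)/ln(1+r)⌉ = 45 payments (last €48.12); total interest = total paid − €1,550.00 = €698.12.
At €113.89/mo: 16 payments (last €76.34); total interest €234.69.
Payments saved = 45 − 16 = 29.

29 fewer payments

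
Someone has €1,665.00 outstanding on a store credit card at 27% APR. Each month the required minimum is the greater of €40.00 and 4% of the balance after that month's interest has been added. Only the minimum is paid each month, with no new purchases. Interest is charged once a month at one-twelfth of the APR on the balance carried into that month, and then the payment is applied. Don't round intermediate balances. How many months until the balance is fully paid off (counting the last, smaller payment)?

Monthly rate r = 27%/12 = 2.25% = 0.0225.
While 4% of the post-interest balance exceeds €40.00, each month B ← (B·(1+r))·(1 − 0.04), i.e. B shrinks by the factor (1+r)·0.96 = 0.9816.
This holds for months 1–29. Entering month 30 the balance is €971.66; 4% of the post-interest balance is now below €40.00, so the flat €40.00 minimum applies from here.
From month 30 a fixed €40.00 at rate r clears €971.66 in 36 more payments. Total: 29 + 36 = 65 months.

65 months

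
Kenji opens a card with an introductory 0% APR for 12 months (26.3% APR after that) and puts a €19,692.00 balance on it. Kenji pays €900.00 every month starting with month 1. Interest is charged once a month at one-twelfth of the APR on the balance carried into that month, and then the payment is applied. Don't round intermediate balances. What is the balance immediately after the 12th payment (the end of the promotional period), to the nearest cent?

€8,892.00

Promo months 1–12 at r₀ = 0%/12 = 0; months 13+ at r₁ = 26.3%/12 = 0.0219167.
After month 12 (no interest yet): B = €19,692.00 − 12·€900.00 = €8,892.00.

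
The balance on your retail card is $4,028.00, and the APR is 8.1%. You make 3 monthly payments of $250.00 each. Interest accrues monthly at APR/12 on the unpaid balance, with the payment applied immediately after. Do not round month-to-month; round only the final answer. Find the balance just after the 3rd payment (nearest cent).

$3,355.04

Monthly rate r = 8.1%/12 = 0.675% = 0.00675.
Each month: B ← B·(1+r) − $250.00.
Month 1: interest $27.19; balance after payment $3,805.19.
Month 2: interest $25.69; balance after payment $3,580.87.
Month 3: interest $24.17; balance after payment $3,355.04.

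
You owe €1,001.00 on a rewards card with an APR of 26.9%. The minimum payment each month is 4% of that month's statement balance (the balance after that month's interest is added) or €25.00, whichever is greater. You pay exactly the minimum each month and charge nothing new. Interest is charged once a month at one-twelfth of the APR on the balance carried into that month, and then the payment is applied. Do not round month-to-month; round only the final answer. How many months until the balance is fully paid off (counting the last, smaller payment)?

63 months

Monthly rate r = 26.9%/12 = 2.24167% = 0.0224167.
While 4% of the post-interest balance exceeds €25.00, each month B ← (B·(1+r))·(1 − 0.04), i.e. B shrinks by the factor (1+r)·0.96 = 0.98152.
This holds for months 1–27. Entering month 28 the balance is €604.94; 4% of the post-interest balance is now below €25.00, so the flat €25.00 minimum applies from here.
From month 28 a fixed €25.00 at rate r clears €604.94 in 36 more payments. Total: 27 + 36 = 63 months.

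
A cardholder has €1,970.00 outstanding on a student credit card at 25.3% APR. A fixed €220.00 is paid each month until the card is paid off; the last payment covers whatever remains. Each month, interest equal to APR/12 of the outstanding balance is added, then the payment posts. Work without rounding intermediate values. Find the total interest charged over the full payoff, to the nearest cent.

€236.27

Monthly rate r = 25.3%/12 = 2.10833% = 0.0210833.
Payoff takes n = ⌈−ln(1 − rB₀/P)/ln(1+r)⌉ = ⌈10.028⌉ = 11 payments; the last is €6.27.
Total paid = 10·€220.00 + €6.27 = €2,206.27.
Total interest = total paid − principal = €2,206.27 − €1,970.00 = €236.27.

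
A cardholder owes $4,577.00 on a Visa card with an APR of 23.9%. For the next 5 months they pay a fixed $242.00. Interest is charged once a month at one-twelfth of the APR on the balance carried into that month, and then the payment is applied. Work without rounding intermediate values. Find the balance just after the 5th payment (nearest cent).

$3,792.15

Monthly rate r = 23.9%/12 = 1.99167% = 0.0199167.
Each month: B ← B·(1+r) − $242.00.
Month 1: interest $91.16; balance after payment $4,426.16.
Month 2: interest $88.15; balance after payment $4,272.31.
Month 3: interest $85.09; balance after payment $4,115.40.
Month 4: interest $81.97; balance after payment $3,955.37.
Month 5: interest $78.78; balance after payment $3,792.15.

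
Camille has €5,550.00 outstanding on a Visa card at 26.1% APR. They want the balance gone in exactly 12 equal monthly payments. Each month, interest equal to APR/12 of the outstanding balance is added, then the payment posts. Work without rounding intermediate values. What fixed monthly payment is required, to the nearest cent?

€530.46

Monthly rate r = 26.1%/12 = 2.175% = 0.02175.
Level-payment amortization: P = B₀·r / (1 − (1+r)^(−n)) = 5550.00·0.02175 / (1 − 1.02175^(−12)).
Denominator 1 − (1+r)^(−12) = 0.22756091.
P = 120.713 / 0.22756091 ≈ 530.46.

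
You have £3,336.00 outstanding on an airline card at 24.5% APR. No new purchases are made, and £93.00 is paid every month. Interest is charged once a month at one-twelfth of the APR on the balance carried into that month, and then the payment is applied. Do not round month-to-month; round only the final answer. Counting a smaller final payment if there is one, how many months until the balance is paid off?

Monthly rate r = 24.5%/12 = 2.04167% = 0.0204167.
Recurrence: B ← B·(1+r) − £93.00.
Month 1: interest £68.11; balance after payment £3,311.11.
Month 2: interest £67.60; balance after payment £3,285.71.
Closed form: n = −ln(1 − rB₀/P)/ln(1+r) = −ln(0.26763)/ln(1.02042) ≈ 65.218, so the balance reaches zero during payment 66.

66 months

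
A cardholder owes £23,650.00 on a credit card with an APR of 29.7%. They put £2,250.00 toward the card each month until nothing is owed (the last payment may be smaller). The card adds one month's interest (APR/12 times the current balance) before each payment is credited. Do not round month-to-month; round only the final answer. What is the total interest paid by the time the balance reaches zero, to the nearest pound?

£4,085

Monthly rate r = 29.7%/12 = 2.475% = 0.02475.
Payoff takes n = ⌈−ln(1 − rB₀/P)/ln(1+r)⌉ = ⌈12.324⌉ = 13 payments; the last is £735.24.
Total paid = 12·£2,250.00 + £735.24 = £27,735.24.
Total interest = total paid − principal = £27,735.24 − £23,650.00 = £4,085.24.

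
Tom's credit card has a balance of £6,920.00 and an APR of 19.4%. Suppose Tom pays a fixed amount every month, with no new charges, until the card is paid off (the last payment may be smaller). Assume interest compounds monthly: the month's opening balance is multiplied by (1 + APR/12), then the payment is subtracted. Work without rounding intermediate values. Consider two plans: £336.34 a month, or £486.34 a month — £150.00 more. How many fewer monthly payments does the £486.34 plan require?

9 fewer payments

Monthly rate r = 19.4%/12 = 1.61667% = 0.0161667.
At £336.34/mo: n = ⌈−ln(1 − rB₀/P)/ln(1+r)⌉ = 26 payments (last £73.04); total interest = total paid − £6,920.00 = £1,561.54.
At £486.34/mo: 17 payments (last £146.60); total interest £1,008.04.
Payments saved = 26 − 17 = 9.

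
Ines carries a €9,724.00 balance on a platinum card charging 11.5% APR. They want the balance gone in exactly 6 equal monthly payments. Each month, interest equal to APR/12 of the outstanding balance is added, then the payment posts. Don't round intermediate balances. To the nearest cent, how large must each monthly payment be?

Monthly rate r = 11.5%/12 = 0.958333% = 0.00958333.
Level-payment amortization: P = B₀·r / (1 − (1+r)^(−n)) = 9724.00·0.00958333 / (1 − 1.00958^(−6)).
Denominator 1 − (1+r)^(−6) = 0.055619599.
P = 93.1883 / 0.055619599 ≈ 1675.46.

€1,675.46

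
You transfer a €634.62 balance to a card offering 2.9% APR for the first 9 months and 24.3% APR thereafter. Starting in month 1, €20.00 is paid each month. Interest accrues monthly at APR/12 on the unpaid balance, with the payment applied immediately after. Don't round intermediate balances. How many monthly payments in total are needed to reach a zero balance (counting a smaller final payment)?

41 months

Promo months 1–9 at r₀ = 2.9%/12 = 0.00241667; months 10+ at r₁ = 24.3%/12 = 0.02025.
After month 9: iterate B ← B·(1+r₀) − €20.00 for 9 months → €466.81.
Then at r₁ with €20.00/mo: n₂ = −ln(1 − r₁·B/P)/ln(1+r₁) ≈ 31.92 → 32 more payments.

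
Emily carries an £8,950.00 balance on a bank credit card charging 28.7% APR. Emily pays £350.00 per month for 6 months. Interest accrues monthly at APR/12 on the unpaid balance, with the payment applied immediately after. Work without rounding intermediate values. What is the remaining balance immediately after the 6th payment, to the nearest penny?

Monthly rate r = 28.7%/12 = 2.39167% = 0.0239167.
Each month: B ← B·(1+r) − £350.00.
Month 1: interest £214.05; balance after payment £8,814.05.
Month 2: interest £210.80; balance after payment £8,674.86.
Month 3: interest £207.47; balance after payment £8,532.33.
Month 4: interest £204.06; balance after payment £8,386.40.
Month 5: interest £200.57; balance after payment £8,236.97.
Month 6: interest £197.00; balance after payment £8,083.97.

£8,083.97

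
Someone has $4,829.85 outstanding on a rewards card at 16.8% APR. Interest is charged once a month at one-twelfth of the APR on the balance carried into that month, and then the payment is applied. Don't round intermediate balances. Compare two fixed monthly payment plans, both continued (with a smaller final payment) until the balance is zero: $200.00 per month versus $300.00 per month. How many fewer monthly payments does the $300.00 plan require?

Monthly rate r = 16.8%/12 = 1.4% = 0.014.
At $200.00/mo: n = ⌈−ln(1 − rB₀/P)/ln(1+r)⌉ = 30 payments (last $136.11); total interest = total paid − $4,829.85 = $1,106.26.
At $300.00/mo: 19 payments (last $111.55); total interest $681.70.
Payments saved = 30 − 19 = 11.

11 fewer payments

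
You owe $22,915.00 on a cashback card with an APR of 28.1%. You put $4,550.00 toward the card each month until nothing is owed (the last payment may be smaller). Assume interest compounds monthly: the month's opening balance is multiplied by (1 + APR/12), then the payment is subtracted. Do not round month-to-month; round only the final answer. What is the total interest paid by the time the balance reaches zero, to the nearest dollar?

Monthly rate r = 28.1%/12 = 2.34167% = 0.0234167.
Payoff takes n = ⌈−ln(1 − rB₀/P)/ln(1+r)⌉ = ⌈5.421⌉ = 6 payments; the last is $1,930.05.
Total paid = 5·$4,550.00 + $1,930.05 = $24,680.05.
Total interest = total paid − principal = $24,680.05 − $22,915.00 = $1,765.05.

$1,765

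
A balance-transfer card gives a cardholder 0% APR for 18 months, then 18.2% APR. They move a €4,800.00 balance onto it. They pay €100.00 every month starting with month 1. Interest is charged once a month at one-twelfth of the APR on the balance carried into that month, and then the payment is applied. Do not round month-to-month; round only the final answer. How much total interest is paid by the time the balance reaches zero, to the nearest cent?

€1,032.43

Promo months 1–18 at r₀ = 0%/12 = 0; months 19+ at r₁ = 18.2%/12 = 0.0151667.
After month 18 (no interest yet): B = €4,800.00 − 18·€100.00 = €3,000.00.
Then at r₁ with €100.00/mo: n₂ = −ln(1 − r₁·B/P)/ln(1+r₁) ≈ 40.32 → 41 more payments.
Total paid = 58·€100.00 + €32.43 = €5,832.43; interest = €5,832.43 − €4,800.00 = €1,032.43.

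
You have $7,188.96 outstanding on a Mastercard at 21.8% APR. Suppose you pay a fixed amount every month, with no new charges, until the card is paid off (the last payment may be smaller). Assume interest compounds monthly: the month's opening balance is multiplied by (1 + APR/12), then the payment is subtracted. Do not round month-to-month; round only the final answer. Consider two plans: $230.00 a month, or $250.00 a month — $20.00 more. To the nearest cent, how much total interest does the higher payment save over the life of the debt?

$456.29

Monthly rate r = 21.8%/12 = 1.81667% = 0.0181667.
At $230.00/mo: n = ⌈−ln(1 − rB₀/P)/ln(1+r)⌉ = 47 payments (last $137.89); total interest = total paid − $7,188.96 = $3,528.93.
At $250.00/mo: 42 payments (last $11.60); total interest $3,072.64.
Interest saved = $3,528.93 − $3,072.64 = $456.29.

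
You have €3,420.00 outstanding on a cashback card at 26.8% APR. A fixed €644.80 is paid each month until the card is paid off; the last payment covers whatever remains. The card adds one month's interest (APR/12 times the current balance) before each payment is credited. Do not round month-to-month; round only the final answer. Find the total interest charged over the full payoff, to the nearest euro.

€262

Monthly rate r = 26.8%/12 = 2.23333% = 0.0223333.
Payoff takes n = ⌈−ln(1 − rB₀/P)/ln(1+r)⌉ = ⌈5.708⌉ = 6 payments; the last is €458.09.
Total paid = 5·€644.80 + €458.09 = €3,682.09.
Total interest = total paid − principal = €3,682.09 − €3,420.00 = €262.09.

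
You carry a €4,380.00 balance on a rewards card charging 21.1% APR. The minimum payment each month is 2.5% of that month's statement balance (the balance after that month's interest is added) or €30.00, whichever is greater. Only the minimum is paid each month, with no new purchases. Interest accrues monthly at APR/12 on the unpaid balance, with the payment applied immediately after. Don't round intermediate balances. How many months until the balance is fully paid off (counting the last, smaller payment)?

Monthly rate r = 21.1%/12 = 1.75833% = 0.0175833.
While 2.5% of the post-interest balance exceeds €30.00, each month B ← (B·(1+r))·(1 − 0.025), i.e. B shrinks by the factor (1+r)·0.975 = 0.99214.
This holds for months 1–167. Entering month 168 the balance is €1,173.36; 2.5% of the post-interest balance is now below €30.00, so the flat €30.00 minimum applies from here.
From month 168 a fixed €30.00 at rate r clears €1,173.36 in 67 more payments. Total: 167 + 67 = 234 months.

234 months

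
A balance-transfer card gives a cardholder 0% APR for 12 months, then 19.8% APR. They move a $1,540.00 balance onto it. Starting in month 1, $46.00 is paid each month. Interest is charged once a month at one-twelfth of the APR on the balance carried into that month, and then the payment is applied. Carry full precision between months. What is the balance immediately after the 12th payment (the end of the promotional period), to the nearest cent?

Promo months 1–12 at r₀ = 0%/12 = 0; months 13+ at r₁ = 19.8%/12 = 0.0165.
After month 12 (no interest yet): B = $1,540.00 − 12·$46.00 = $988.00.

$988.00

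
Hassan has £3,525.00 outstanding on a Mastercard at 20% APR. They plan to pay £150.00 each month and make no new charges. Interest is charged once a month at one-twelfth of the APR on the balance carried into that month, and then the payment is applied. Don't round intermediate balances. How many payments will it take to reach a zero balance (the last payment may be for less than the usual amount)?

31 payments

Monthly rate r = 20%/12 = 1.66667% = 0.0166667.
Recurrence: B ← B·(1+r) − £150.00.
Month 1: interest £58.75; balance after payment £3,433.75.
Month 2: interest £57.23; balance after payment £3,340.98.
Closed form: n = −ln(1 − rB₀/P)/ln(1+r) = −ln(0.60833)/ln(1.01667) ≈ 30.070, so the balance reaches zero during payment 31.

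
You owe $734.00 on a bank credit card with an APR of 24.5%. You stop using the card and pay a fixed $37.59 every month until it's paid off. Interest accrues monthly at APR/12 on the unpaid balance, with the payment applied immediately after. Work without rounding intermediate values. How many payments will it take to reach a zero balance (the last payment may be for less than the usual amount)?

Monthly rate r = 24.5%/12 = 2.04167% = 0.0204167.
Recurrence: B ← B·(1+r) − $37.59.
Month 1: interest $14.99; balance after payment $711.40.
Month 2: interest $14.52; balance after payment $688.33.
Closed form: n = −ln(1 − rB₀/P)/ln(1+r) = −ln(0.60133)/ln(1.02042) ≈ 25.165, so the balance reaches zero during payment 26.

26 months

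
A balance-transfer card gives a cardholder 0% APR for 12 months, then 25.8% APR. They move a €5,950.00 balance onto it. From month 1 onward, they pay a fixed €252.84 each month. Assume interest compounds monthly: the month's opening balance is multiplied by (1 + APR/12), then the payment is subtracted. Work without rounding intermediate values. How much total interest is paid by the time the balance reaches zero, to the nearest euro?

Promo months 1–12 at r₀ = 0%/12 = 0; months 13+ at r₁ = 25.8%/12 = 0.0215.
After month 12 (no interest yet): B = €5,950.00 − 12·€252.84 = €2,915.92.
Then at r₁ with €252.84/mo: n₂ = −ln(1 − r₁·B/P)/ln(1+r₁) ≈ 13.40 → 14 more payments.
Total paid = 25·€252.84 + €100.70 = €6,421.70; interest = €6,421.70 − €5,950.00 = €471.70.

€472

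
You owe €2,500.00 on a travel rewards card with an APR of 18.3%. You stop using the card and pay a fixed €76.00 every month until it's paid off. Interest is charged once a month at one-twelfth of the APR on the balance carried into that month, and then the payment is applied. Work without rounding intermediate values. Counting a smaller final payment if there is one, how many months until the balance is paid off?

Monthly rate r = 18.3%/12 = 1.525% = 0.01525.
Recurrence: B ← B·(1+r) − €76.00.
Month 1: interest €38.12; balance after payment €2,462.12.
Month 2: interest €37.55; balance after payment €2,423.67.
Closed form: n = −ln(1 − rB₀/P)/ln(1+r) = −ln(0.49836)/ln(1.01525) ≈ 46.016, so the balance reaches zero during payment 47.

47 months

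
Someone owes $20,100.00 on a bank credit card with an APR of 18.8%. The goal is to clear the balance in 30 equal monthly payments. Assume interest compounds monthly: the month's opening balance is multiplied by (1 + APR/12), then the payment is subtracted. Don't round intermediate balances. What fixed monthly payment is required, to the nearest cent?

Monthly rate r = 18.8%/12 = 1.56667% = 0.0156667.
Level-payment amortization: P = B₀·r / (1 − (1+r)^(−n)) = 20100.00·0.0156667 / (1 − 1.01567^(−30)).
Denominator 1 − (1+r)^(−30) = 0.372716282.
P = 314.9 / 0.372716282 ≈ 844.88.

$844.88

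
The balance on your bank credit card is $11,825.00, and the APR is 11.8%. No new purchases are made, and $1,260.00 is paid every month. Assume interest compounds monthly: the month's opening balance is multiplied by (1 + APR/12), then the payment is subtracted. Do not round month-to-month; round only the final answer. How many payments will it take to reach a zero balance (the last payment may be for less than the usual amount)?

10 payments

Monthly rate r = 11.8%/12 = 0.983333% = 0.00983333.
Recurrence: B ← B·(1+r) − $1,260.00.
Month 1: interest $116.28; balance after payment $10,681.28.
Month 2: interest $105.03; balance after payment $9,526.31.
Closed form: n = −ln(1 − rB₀/P)/ln(1+r) = −ln(0.90771)/ln(1.00983) ≈ 9.895, so the balance reaches zero during payment 10.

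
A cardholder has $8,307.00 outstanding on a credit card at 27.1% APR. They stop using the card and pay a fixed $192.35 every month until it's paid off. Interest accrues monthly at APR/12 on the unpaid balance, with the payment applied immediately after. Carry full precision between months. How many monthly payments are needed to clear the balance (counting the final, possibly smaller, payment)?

166 months

Monthly rate r = 27.1%/12 = 2.25833% = 0.0225833.
Recurrence: B ← B·(1+r) − $192.35.
Month 1: interest $187.60; balance after payment $8,302.25.
Month 2: interest $187.49; balance after payment $8,297.39.
Closed form: n = −ln(1 − rB₀/P)/ln(1+r) = −ln(0.024696)/ln(1.02258) ≈ 165.731, so the balance reaches zero during payment 166.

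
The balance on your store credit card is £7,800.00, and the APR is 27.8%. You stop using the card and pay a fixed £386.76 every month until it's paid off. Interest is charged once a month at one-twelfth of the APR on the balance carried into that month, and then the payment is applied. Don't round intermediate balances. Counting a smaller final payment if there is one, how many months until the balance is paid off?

28 months

Monthly rate r = 27.8%/12 = 2.31667% = 0.0231667.
Recurrence: B ← B·(1+r) − £386.76.
Month 1: interest £180.70; balance after payment £7,593.94.
Month 2: interest £175.93; balance after payment £7,383.11.
Closed form: n = −ln(1 − rB₀/P)/ln(1+r) = −ln(0.53279)/ln(1.02317) ≈ 27.492, so the balance reaches zero during payment 28.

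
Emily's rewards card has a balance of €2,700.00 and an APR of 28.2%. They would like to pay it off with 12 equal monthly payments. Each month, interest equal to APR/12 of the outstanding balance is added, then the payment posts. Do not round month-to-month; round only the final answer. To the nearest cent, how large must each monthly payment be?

Monthly rate r = 28.2%/12 = 2.35% = 0.0235.
Level-payment amortization: P = B₀·r / (1 − (1+r)^(−n)) = 2700.00·0.0235 / (1 − 1.0235^(−12)).
Denominator 1 − (1+r)^(−12) = 0.243261489.
P = 63.45 / 0.243261489 ≈ 260.83.

€260.83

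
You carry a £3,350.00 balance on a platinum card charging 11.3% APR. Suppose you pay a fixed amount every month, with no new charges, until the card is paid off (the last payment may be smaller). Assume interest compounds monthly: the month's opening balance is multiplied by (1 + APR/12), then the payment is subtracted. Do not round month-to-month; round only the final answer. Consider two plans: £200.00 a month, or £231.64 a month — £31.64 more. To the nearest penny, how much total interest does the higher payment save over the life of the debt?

Monthly rate r = 11.3%/12 = 0.941667% = 0.00941667.
At £200.00/mo: n = ⌈−ln(1 − rB₀/P)/ln(1+r)⌉ = 19 payments (last £63.08); total interest = total paid − £3,350.00 = £313.08.
At £231.64/mo: 16 payments (last £143.78); total interest £268.38.
Interest saved = £313.08 − £268.38 = £44.70.

£44.70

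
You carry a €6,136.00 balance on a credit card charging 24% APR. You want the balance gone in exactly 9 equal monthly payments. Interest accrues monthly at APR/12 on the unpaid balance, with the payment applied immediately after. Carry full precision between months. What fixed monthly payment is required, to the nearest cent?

€751.75

Monthly rate r = 24%/12 = 2% = 0.02.
Level-payment amortization: P = B₀·r / (1 − (1+r)^(−n)) = 6136.00·0.02 / (1 − 1.02^(−9)).
Denominator 1 − (1+r)^(−9) = 0.163244734.
P = 122.72 / 0.163244734 ≈ 751.75.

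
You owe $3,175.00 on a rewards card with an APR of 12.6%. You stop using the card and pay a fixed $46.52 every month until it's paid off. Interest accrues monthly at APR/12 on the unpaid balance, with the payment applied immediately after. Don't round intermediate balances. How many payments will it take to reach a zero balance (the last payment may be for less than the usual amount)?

Monthly rate r = 12.6%/12 = 1.05% = 0.0105.
Recurrence: B ← B·(1+r) − $46.52.
Month 1: interest $33.34; balance after payment $3,161.82.
Month 2: interest $33.20; balance after payment $3,148.50.
Closed form: n = −ln(1 − rB₀/P)/ln(1+r) = −ln(0.28337)/ln(1.0105) ≈ 120.724, so the balance reaches zero during payment 121.

121 payments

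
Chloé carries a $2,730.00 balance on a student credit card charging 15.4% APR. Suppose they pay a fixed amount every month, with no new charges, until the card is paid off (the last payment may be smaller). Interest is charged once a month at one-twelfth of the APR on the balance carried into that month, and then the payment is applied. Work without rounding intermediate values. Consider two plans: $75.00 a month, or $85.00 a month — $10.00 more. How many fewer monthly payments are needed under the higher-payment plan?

8 fewer payments

Monthly rate r = 15.4%/12 = 1.28333% = 0.0128333.
At $75.00/mo: n = ⌈−ln(1 − rB₀/P)/ln(1+r)⌉ = 50 payments (last $27.47); total interest = total paid − $2,730.00 = $972.47.
At $85.00/mo: 42 payments (last $56.84); total interest $811.84.
Payments saved = 50 − 42 = 8.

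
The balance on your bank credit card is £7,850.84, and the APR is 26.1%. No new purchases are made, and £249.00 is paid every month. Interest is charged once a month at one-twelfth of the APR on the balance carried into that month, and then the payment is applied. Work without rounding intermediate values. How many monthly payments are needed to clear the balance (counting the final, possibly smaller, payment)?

54 payments

Monthly rate r = 26.1%/12 = 2.175% = 0.02175.
Recurrence: B ← B·(1+r) − £249.00.
Month 1: interest £170.76; balance after payment £7,772.60.
Month 2: interest £169.05; balance after payment £7,692.65.
Closed form: n = −ln(1 − rB₀/P)/ln(1+r) = −ln(0.31423)/ln(1.02175) ≈ 53.801, so the balance reaches zero during payment 54.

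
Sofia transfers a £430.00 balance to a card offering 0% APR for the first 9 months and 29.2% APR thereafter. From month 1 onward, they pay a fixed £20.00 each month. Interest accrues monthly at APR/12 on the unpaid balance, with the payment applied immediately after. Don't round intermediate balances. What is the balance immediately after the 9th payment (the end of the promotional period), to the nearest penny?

Promo months 1–9 at r₀ = 0%/12 = 0; months 10+ at r₁ = 29.2%/12 = 0.0243333.
After month 9 (no interest yet): B = £430.00 − 9·£20.00 = £250.00.

£250.00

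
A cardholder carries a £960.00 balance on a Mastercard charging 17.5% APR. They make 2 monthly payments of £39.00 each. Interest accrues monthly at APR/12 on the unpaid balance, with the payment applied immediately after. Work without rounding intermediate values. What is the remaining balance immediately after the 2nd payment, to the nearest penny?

Monthly rate r = 17.5%/12 = 1.45833% = 0.0145833.
Each month: B ← B·(1+r) − £39.00.
Month 1: interest £14.00; balance after payment £935.00.
Month 2: interest £13.64; balance after payment £909.64.

£909.64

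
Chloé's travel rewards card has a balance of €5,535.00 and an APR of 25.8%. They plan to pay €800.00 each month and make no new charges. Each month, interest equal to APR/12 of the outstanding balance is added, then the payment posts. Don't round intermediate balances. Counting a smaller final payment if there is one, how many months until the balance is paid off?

Monthly rate r = 25.8%/12 = 2.15% = 0.0215.
Recurrence: B ← B·(1+r) − €800.00.
Month 1: interest €119.00; balance after payment €4,854.00.
Month 2: interest €104.36; balance after payment €4,158.36.
Closed form: n = −ln(1 − rB₀/P)/ln(1+r) = −ln(0.85125)/ln(1.0215) ≈ 7.571, so the balance reaches zero during payment 8.

8 payments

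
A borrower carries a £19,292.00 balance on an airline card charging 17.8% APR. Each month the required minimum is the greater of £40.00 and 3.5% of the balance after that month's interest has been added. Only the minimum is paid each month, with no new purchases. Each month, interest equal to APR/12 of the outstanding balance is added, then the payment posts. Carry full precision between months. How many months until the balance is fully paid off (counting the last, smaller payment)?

173 months

Monthly rate r = 17.8%/12 = 1.48333% = 0.0148333.
While 3.5% of the post-interest balance exceeds £40.00, each month B ← (B·(1+r))·(1 − 0.035), i.e. B shrinks by the factor (1+r)·0.965 = 0.97931.
This holds for months 1–136. Entering month 137 the balance is £1,124.02; 3.5% of the post-interest balance is now below £40.00, so the flat £40.00 minimum applies from here.
From month 137 a fixed £40.00 at rate r clears £1,124.02 in 37 more payments. Total: 136 + 37 = 173 months.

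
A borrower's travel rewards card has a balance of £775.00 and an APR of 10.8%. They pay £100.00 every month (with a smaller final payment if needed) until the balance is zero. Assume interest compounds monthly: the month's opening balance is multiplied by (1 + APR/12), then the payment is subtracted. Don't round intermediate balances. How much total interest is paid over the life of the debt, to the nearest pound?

£32

Monthly rate r = 10.8%/12 = 0.9% = 0.009.
Payoff takes n = ⌈−ln(1 − rB₀/P)/ln(1+r)⌉ = ⌈8.070⌉ = 9 payments; the last is £6.99.
Total paid = 8·£100.00 + £6.99 = £806.99.
Total interest = total paid − principal = £806.99 − £775.00 = £31.99.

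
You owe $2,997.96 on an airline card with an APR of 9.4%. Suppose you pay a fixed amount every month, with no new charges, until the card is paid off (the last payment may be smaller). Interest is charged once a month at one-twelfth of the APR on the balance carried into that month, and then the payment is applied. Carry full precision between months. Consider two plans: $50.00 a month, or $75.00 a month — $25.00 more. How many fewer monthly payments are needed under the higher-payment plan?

Monthly rate r = 9.4%/12 = 0.783333% = 0.00783333.
At $50.00/mo: n = ⌈−ln(1 − rB₀/P)/ln(1+r)⌉ = 82 payments (last $14.44); total interest = total paid − $2,997.96 = $1,066.48.
At $75.00/mo: 49 payments (last $10.23); total interest $612.27.
Payments saved = 82 − 49 = 33.

33 fewer payments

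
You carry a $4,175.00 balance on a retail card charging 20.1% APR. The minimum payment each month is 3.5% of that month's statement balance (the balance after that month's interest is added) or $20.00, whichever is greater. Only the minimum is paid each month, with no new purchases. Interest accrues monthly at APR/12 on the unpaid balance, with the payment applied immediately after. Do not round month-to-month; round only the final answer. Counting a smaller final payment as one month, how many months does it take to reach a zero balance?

Monthly rate r = 20.1%/12 = 1.675% = 0.01675.
While 3.5% of the post-interest balance exceeds $20.00, each month B ← (B·(1+r))·(1 − 0.035), i.e. B shrinks by the factor (1+r)·0.965 = 0.98116.
This holds for months 1–106. Entering month 107 the balance is $556.23; 3.5% of the post-interest balance is now below $20.00, so the flat $20.00 minimum applies from here.
From month 107 a fixed $20.00 at rate r clears $556.23 in 38 more payments. Total: 106 + 38 = 144 months.

144 months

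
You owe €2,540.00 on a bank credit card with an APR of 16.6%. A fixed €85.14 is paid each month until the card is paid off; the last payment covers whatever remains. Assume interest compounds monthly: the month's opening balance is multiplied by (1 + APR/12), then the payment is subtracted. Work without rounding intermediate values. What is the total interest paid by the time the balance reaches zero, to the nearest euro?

Monthly rate r = 16.6%/12 = 1.38333% = 0.0138333.
Payoff takes n = ⌈−ln(1 − rB₀/P)/ln(1+r)⌉ = ⌈38.738⌉ = 39 payments; the last is €62.97.
Total paid = 38·€85.14 + €62.97 = €3,298.29.
Total interest = total paid − principal = €3,298.29 − €2,540.00 = €758.29.

€758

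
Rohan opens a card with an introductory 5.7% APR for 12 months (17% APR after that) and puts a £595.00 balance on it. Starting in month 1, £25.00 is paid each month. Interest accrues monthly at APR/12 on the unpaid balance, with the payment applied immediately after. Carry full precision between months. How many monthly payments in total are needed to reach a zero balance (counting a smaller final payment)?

Promo months 1–12 at r₀ = 5.7%/12 = 0.00475; months 13+ at r₁ = 17%/12 = 0.0141667.
After month 12: iterate B ← B·(1+r₀) − £25.00 for 12 months → £321.85.
Then at r₁ with £25.00/mo: n₂ = −ln(1 − r₁·B/P)/ln(1+r₁) ≈ 14.31 → 15 more payments.

27 payments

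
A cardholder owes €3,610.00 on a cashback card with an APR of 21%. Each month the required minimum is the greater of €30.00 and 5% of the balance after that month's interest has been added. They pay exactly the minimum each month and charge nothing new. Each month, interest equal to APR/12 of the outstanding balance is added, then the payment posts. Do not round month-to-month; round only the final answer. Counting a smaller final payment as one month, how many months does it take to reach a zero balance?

Monthly rate r = 21%/12 = 1.75% = 0.0175.
While 5% of the post-interest balance exceeds €30.00, each month B ← (B·(1+r))·(1 − 0.05), i.e. B shrinks by the factor (1+r)·0.95 = 0.96663.
This holds for months 1–54. Entering month 55 the balance is €577.35; 5% of the post-interest balance is now below €30.00, so the flat €30.00 minimum applies from here.
From month 55 a fixed €30.00 at rate r clears €577.35 in 24 more payments. Total: 54 + 24 = 78 months.

78 months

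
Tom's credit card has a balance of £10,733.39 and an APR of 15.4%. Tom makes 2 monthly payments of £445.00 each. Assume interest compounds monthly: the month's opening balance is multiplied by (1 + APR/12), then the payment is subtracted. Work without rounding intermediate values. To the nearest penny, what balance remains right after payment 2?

£10,114.94

Monthly rate r = 15.4%/12 = 1.28333% = 0.0128333.
Each month: B ← B·(1+r) − £445.00.
Month 1: interest £137.75; balance after payment £10,426.14.
Month 2: interest £133.80; balance after payment £10,114.94.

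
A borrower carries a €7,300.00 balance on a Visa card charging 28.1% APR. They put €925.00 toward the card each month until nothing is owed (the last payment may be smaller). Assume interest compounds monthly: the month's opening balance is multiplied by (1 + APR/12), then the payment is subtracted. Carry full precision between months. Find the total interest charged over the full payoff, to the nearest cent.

Monthly rate r = 28.1%/12 = 2.34167% = 0.0234167.
Payoff takes n = ⌈−ln(1 − rB₀/P)/ln(1+r)⌉ = ⌈8.827⌉ = 9 payments; the last is €766.82.
Total paid = 8·€925.00 + €766.82 = €8,166.82.
Total interest = total paid − principal = €8,166.82 − €7,300.00 = €866.82.

€866.82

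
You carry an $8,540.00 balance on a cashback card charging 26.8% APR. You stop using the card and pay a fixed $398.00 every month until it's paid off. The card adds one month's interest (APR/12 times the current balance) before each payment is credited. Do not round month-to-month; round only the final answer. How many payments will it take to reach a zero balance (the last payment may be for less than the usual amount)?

Monthly rate r = 26.8%/12 = 2.23333% = 0.0223333.
Recurrence: B ← B·(1+r) − $398.00.
Month 1: interest $190.73; balance after payment $8,332.73.
Month 2: interest $186.10; balance after payment $8,120.82.
Closed form: n = −ln(1 − rB₀/P)/ln(1+r) = −ln(0.52079)/ln(1.02233) ≈ 29.538, so the balance reaches zero during payment 30.

30 payments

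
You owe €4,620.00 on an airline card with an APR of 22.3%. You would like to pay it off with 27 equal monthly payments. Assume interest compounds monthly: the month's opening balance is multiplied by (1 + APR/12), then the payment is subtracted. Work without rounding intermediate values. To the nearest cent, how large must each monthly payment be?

€219.17

Monthly rate r = 22.3%/12 = 1.85833% = 0.0185833.
Level-payment amortization: P = B₀·r / (1 − (1+r)^(−n)) = 4620.00·0.0185833 / (1 − 1.01858^(−27)).
Denominator 1 − (1+r)^(−27) = 0.391735143.
P = 85.855 / 0.391735143 ≈ 219.17.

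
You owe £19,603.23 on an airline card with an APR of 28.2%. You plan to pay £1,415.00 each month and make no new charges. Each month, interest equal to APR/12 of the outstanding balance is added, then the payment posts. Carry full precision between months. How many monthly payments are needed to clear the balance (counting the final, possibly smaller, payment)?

17 payments

Monthly rate r = 28.2%/12 = 2.35% = 0.0235.
Recurrence: B ← B·(1+r) − £1,415.00.
Month 1: interest £460.68; balance after payment £18,648.91.
Month 2: interest £438.25; balance after payment £17,672.16.
Closed form: n = −ln(1 − rB₀/P)/ln(1+r) = −ln(0.67443)/ln(1.0235) ≈ 16.957, so the balance reaches zero during payment 17.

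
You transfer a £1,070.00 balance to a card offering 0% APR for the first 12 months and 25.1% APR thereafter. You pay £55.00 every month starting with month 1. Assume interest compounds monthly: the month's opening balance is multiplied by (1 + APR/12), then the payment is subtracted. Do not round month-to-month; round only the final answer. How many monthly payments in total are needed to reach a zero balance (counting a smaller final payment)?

Promo months 1–12 at r₀ = 0%/12 = 0; months 13+ at r₁ = 25.1%/12 = 0.0209167.
After month 12 (no interest yet): B = £1,070.00 − 12·£55.00 = £410.00.
Then at r₁ with £55.00/mo: n₂ = −ln(1 − r₁·B/P)/ln(1+r₁) ≈ 8.19 → 9 more payments.

21 months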